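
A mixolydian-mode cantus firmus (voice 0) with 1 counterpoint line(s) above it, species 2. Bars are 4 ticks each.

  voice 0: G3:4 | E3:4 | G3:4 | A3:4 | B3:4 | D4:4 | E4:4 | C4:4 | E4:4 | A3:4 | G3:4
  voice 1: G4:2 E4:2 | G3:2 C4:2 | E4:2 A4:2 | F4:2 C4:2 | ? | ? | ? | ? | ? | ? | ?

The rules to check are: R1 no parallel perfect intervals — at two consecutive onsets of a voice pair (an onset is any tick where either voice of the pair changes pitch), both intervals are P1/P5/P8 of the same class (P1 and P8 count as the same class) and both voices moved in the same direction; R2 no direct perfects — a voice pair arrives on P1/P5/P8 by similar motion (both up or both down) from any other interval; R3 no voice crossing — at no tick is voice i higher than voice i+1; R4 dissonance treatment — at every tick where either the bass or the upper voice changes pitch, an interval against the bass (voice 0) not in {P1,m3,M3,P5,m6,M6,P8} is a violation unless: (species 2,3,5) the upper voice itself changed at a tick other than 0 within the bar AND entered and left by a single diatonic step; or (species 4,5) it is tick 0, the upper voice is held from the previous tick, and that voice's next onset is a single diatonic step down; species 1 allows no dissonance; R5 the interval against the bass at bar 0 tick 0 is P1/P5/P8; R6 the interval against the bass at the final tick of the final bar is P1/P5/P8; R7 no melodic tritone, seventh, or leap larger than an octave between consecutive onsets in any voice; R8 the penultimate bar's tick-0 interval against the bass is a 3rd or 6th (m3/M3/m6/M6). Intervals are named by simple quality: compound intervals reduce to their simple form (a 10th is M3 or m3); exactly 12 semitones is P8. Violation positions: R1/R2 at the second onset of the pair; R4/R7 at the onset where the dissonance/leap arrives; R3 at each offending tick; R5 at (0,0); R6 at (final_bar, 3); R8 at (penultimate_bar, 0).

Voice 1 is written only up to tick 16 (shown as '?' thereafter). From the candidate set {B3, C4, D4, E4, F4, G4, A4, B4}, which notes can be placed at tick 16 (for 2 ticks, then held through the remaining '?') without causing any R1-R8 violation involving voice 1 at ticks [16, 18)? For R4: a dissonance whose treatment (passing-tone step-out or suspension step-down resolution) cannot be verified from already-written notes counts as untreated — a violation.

{B3, D4, G4}

B3: legal
C4: violates R4
D4: legal
E4: violates R4
F4: violates R4
G4: legal
A4: violates R4
B4: violates R2,R7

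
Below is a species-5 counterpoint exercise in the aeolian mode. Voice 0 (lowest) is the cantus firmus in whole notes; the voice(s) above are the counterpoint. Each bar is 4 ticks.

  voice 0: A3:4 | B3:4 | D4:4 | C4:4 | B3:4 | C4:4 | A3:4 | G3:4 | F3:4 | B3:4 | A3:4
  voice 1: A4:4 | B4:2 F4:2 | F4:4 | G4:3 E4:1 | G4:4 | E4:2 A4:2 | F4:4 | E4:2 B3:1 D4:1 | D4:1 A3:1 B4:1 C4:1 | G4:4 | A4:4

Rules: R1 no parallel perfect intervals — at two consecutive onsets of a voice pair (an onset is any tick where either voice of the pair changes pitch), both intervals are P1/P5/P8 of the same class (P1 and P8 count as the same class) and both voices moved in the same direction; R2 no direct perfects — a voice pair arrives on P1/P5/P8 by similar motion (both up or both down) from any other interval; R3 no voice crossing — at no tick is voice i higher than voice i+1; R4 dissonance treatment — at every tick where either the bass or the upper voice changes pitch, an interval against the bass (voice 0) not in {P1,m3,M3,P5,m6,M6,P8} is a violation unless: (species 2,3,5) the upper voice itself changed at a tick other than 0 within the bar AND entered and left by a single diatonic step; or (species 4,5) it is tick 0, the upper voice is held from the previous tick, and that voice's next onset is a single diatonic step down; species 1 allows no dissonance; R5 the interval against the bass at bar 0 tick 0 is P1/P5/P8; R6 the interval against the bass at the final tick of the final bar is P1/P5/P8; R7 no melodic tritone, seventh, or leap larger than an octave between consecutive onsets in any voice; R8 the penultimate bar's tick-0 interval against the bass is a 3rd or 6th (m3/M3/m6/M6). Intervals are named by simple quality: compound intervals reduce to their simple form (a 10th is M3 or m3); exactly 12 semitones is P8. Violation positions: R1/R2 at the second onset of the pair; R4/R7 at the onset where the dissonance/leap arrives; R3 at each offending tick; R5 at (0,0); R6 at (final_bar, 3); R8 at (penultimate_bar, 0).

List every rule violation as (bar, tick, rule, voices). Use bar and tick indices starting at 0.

bar 0: v0=A3 v1=A4 downbeat P8
bar 1: v0=B3 v1=B4 downbeat P8
bar 2: v0=D4 v1=F4 downbeat m3
bar 3: v0=C4 v1=G4 downbeat P5
bar 4: v0=B3 v1=G4 downbeat m6
bar 5: v0=C4 v1=E4 downbeat M3
bar 6: v0=A3 v1=F4 downbeat m6
bar 7: v0=G3 v1=E4 downbeat M6
bar 8: v0=F3 v1=D4 downbeat M6
bar 9: v0=B3 v1=G4 downbeat m6
bar 10: v0=A3 v1=A4 downbeat P8
  -> R1 @ bar 1 tick 0 v(0, 1): A3/A4 P8 -> B3/B4 P8 similar
  -> R4 @ bar 1 tick 2 v(0, 1): B3/F4 TT untreated
  -> R7 @ bar 1 tick 2 v(1,): B4->F4 leap 6st
  -> R4 @ bar 8 tick 2 v(0, 1): F3/B4 TT untreated
  -> R7 @ bar 8 tick 2 v(1,): A3->B4 leap 14st
  -> R7 @ bar 8 tick 3 v(1,): B4->C4 leap 11st
  -> R7 @ bar 9 tick 0 v(0,): F3->B3 leap 6st

(1, 0, R1, (0, 1))
(1, 2, R4, (0, 1))
(1, 2, R7, (1,))
(8, 2, R4, (0, 1))
(8, 2, R7, (1,))
(8, 3, R7, (1,))
(9, 0, R7, (0,))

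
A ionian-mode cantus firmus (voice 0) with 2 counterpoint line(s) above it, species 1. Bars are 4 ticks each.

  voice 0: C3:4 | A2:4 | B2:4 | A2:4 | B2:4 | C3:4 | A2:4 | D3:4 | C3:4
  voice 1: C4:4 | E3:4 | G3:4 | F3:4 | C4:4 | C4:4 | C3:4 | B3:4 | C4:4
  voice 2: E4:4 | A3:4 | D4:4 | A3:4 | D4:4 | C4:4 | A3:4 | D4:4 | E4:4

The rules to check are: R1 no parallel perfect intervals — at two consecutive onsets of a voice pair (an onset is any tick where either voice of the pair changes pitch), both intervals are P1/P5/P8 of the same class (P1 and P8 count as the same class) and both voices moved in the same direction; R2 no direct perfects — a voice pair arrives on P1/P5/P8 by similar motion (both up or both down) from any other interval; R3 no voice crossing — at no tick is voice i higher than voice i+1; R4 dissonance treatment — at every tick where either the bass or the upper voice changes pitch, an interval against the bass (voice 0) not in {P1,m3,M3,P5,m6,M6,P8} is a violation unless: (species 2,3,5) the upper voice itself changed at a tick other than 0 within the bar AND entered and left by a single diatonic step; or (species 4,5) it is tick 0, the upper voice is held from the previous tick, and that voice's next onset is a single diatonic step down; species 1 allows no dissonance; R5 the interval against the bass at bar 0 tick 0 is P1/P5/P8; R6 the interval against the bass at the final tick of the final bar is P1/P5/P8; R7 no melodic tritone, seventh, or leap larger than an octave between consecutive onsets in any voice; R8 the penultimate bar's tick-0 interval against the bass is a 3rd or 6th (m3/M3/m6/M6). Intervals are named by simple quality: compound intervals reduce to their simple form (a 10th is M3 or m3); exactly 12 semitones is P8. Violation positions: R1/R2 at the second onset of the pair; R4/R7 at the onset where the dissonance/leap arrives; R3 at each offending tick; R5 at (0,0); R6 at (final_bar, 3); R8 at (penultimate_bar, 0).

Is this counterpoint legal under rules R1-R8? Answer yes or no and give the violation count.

No (11 violations)

bar 0: v0=C3 v1=C4 v2=E4 (M3)
bar 1: v0=A2 v1=E3 v2=A3 (P8)
bar 2: v0=B2 v1=G3 v2=D4 (m3)
bar 3: v0=A2 v1=F3 v2=A3 (P8)
bar 4: v0=B2 v1=C4 v2=D4 (m3)
bar 5: v0=C3 v1=C4 v2=C4 (P8)
bar 6: v0=A2 v1=C3 v2=A3 (P8)
bar 7: v0=D3 v1=B3 v2=D4 (P8)
bar 8: v0=C3 v1=C4 v2=E4 (M3)
  R5 @ bar0.0: opens on M3
  R2 @ bar1.0: C3/C4 P8 -> A2/E3 P5 similar
  R2 @ bar1.0: C3/E4 M3 -> A2/A3 P8 similar
  R2 @ bar2.0: E3/A3 P4 -> G3/D4 P5 similar
  R2 @ bar3.0: B2/D4 m3 -> A2/A3 P8 similar
  R4 @ bar4.0: B2/C4 m2 untreated
  R1 @ bar6.0: C3/C4 P8 -> A2/A3 P8 similar
  R1 @ bar7.0: A2/A3 P8 -> D3/D4 P8 similar
  R7 @ bar7.0: C3->B3 leap 11st
  R8 @ bar7.0: penult P8 not 3rd/6th
  R6 @ bar8.3: closes on M3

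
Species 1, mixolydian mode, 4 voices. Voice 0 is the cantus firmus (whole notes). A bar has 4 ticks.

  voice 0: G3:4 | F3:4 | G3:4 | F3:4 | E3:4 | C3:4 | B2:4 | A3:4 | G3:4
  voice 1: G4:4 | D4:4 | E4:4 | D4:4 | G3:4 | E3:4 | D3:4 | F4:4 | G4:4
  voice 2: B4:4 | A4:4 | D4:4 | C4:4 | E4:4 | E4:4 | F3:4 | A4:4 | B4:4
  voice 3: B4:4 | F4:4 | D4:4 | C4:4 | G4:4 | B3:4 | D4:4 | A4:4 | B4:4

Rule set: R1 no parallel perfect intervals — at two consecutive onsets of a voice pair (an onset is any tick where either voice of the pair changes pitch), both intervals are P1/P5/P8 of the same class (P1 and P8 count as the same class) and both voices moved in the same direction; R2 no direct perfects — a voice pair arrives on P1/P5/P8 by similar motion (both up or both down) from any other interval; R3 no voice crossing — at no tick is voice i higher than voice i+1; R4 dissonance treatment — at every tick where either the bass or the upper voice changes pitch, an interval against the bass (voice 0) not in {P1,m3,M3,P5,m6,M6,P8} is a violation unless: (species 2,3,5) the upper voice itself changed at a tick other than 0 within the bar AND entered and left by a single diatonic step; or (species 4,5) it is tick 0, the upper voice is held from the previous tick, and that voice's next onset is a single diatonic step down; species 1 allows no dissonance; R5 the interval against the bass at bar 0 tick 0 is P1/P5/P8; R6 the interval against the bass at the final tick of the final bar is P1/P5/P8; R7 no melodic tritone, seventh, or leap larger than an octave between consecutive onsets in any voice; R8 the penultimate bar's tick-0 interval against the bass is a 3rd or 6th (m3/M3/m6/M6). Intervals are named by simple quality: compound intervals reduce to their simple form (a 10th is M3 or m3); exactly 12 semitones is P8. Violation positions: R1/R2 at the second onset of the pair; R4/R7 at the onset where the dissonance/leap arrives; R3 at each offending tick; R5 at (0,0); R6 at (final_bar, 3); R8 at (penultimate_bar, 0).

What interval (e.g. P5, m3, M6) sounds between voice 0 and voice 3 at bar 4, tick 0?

voice 0=E3 voice 3=G4 -> m3

m3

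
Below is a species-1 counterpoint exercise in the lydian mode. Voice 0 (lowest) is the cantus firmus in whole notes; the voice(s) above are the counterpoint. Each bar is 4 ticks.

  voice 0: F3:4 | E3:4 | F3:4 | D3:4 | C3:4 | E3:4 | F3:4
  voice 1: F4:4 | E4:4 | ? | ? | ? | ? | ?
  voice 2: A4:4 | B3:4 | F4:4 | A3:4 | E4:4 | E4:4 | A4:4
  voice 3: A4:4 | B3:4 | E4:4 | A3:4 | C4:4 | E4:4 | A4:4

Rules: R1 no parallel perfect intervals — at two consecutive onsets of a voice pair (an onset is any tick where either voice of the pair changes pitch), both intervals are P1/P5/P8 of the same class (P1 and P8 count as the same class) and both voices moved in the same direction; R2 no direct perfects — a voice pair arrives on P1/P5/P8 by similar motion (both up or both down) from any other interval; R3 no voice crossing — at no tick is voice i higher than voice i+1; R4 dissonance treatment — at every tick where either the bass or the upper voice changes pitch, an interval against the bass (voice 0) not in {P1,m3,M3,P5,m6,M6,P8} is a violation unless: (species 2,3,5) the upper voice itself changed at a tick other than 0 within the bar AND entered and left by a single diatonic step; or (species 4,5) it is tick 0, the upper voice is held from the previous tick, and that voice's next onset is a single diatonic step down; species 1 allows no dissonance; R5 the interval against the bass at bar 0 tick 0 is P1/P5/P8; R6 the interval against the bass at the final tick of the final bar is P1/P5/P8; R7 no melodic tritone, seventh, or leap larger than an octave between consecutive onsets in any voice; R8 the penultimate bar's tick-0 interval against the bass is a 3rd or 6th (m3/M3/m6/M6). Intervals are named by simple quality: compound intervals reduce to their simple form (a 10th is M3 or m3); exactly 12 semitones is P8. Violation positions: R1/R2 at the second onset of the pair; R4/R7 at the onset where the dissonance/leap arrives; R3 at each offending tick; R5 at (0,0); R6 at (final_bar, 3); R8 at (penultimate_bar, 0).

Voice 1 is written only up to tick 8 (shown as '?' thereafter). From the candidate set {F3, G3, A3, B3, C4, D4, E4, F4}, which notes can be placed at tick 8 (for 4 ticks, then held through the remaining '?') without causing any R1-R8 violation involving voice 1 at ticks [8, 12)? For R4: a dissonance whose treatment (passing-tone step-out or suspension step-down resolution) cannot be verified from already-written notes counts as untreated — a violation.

{A3, C4, D4}

F3: violates R7
G3: violates R4
A3: legal
B3: violates R4
C4: legal
D4: legal
E4: violates R4
F4: violates R1,R2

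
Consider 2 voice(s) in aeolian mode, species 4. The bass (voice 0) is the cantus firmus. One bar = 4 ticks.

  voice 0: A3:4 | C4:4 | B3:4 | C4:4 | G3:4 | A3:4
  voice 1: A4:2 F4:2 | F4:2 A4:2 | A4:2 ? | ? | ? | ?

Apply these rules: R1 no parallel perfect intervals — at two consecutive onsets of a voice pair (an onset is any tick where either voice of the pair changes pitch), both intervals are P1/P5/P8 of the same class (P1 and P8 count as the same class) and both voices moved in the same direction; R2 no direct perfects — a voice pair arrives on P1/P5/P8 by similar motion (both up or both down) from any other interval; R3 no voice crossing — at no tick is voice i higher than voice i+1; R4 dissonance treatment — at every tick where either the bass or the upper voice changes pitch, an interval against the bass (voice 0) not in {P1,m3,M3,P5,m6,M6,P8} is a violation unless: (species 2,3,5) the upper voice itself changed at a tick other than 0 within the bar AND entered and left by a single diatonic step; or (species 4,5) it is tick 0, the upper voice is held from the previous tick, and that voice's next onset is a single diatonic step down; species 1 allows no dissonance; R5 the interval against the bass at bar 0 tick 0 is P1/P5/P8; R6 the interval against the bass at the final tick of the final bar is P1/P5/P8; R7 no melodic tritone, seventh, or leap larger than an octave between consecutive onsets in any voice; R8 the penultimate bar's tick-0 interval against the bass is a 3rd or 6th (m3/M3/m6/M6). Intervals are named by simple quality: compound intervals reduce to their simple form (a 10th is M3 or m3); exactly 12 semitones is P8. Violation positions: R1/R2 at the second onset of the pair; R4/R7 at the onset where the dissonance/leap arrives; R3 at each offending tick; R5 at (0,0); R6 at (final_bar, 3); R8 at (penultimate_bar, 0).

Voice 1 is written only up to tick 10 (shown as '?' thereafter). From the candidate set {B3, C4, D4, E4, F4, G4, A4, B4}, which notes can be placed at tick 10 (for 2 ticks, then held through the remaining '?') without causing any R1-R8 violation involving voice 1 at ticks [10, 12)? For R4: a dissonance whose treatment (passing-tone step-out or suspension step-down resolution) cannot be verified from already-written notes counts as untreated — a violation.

{A4, B4, D4, G4}

B3: violates R7
C4: violates R4
D4: legal
E4: violates R4
F4: violates R4
G4: legal
A4: legal
B4: legal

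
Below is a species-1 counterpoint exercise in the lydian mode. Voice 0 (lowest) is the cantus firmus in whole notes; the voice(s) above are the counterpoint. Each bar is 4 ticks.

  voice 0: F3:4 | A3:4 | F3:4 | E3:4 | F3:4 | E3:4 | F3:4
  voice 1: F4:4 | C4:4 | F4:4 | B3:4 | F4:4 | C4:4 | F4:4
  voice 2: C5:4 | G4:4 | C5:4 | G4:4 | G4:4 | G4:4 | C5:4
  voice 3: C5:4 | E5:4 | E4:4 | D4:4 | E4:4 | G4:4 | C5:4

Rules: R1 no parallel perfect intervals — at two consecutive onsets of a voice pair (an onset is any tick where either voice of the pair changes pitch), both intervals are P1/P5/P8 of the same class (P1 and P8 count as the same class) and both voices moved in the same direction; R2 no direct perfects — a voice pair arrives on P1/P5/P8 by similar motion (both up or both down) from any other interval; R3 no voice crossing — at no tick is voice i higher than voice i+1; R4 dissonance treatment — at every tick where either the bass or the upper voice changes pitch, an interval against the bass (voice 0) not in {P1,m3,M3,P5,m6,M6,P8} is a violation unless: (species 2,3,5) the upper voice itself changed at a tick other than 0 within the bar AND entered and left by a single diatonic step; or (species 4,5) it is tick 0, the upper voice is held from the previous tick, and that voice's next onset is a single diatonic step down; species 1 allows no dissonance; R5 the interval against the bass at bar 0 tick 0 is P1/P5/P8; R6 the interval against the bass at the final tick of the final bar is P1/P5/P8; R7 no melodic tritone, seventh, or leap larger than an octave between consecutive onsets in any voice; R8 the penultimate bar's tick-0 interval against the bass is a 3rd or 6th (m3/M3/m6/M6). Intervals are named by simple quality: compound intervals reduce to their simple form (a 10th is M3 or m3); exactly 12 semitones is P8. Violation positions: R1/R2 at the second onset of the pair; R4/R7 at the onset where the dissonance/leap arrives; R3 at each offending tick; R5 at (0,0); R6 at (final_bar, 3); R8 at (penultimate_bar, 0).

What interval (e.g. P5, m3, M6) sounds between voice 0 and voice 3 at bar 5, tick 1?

m3

voice 0=E3 voice 3=G4 -> m3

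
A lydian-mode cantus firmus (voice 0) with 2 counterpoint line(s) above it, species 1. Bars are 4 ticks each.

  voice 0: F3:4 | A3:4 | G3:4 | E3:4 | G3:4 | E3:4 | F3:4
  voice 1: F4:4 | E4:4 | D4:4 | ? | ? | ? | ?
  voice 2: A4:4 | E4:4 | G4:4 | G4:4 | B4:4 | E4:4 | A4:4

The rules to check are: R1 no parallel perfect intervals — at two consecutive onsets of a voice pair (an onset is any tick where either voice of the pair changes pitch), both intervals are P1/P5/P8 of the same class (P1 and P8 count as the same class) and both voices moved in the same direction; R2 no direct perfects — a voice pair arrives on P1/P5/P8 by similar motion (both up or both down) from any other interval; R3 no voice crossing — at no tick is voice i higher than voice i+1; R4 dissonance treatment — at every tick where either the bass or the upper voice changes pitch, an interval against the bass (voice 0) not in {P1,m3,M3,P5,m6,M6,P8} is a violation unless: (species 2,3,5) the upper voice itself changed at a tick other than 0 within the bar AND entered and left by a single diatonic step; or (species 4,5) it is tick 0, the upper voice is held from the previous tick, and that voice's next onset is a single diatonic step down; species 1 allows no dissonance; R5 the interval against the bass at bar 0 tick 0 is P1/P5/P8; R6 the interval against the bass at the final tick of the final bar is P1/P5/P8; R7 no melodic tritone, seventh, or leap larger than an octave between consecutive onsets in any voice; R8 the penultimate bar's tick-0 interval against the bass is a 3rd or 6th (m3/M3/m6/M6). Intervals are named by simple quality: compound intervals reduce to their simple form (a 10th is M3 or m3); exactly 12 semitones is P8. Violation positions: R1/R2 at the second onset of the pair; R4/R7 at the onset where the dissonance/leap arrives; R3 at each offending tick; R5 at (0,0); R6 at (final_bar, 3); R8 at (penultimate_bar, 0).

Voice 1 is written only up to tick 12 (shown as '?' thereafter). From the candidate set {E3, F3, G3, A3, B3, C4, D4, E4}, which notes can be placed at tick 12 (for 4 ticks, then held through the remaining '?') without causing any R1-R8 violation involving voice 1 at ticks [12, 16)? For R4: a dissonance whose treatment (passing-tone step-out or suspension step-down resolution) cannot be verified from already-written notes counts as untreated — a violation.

E3: violates R2,R7
F3: violates R4
G3: legal
A3: violates R4
B3: violates R1
C4: legal
D4: violates R4
E4: legal

{C4, E4, G3}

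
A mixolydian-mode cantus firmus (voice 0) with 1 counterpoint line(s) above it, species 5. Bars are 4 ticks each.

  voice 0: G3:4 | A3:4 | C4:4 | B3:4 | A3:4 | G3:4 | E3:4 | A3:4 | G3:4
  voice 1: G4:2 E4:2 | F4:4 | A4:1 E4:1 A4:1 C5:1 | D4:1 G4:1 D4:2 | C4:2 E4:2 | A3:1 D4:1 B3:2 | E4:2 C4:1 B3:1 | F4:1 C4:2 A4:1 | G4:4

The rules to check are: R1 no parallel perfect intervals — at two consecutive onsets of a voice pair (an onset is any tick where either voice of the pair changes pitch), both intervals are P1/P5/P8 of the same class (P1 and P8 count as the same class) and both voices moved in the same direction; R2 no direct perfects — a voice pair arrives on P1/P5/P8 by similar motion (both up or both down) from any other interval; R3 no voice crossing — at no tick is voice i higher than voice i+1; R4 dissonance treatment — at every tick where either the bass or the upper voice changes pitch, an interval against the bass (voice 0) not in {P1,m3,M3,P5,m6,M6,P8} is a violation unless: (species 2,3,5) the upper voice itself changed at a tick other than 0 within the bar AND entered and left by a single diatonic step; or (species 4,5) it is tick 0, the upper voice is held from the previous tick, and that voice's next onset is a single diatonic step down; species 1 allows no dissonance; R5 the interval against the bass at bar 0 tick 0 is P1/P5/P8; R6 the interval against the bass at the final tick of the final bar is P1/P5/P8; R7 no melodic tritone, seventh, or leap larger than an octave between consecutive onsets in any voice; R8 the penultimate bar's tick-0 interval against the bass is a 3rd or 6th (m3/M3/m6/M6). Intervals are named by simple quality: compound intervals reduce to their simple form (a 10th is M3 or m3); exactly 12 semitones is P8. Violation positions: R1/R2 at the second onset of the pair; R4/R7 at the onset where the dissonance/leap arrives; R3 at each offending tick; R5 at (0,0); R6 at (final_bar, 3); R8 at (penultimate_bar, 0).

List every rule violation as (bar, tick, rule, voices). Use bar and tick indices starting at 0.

bar 0: v0=G3 v1=G4 downbeat P8
bar 1: v0=A3 v1=F4 downbeat m6
bar 2: v0=C4 v1=A4 downbeat M6
bar 3: v0=B3 v1=D4 downbeat m3
bar 4: v0=A3 v1=C4 downbeat m3
bar 5: v0=G3 v1=A3 downbeat M2
bar 6: v0=E3 v1=E4 downbeat P8
bar 7: v0=A3 v1=F4 downbeat m6
bar 8: v0=G3 v1=G4 downbeat P8
  -> R7 @ bar 3 tick 0 v(1,): C5->D4 leap 10st
  -> R4 @ bar 5 tick 0 v(0, 1): G3/A3 M2 untreated
  -> R7 @ bar 7 tick 0 v(1,): B3->F4 leap 6st
  -> R1 @ bar 8 tick 0 v(0, 1): A3/A4 P8 -> G3/G4 P8 similar

(3, 0, R7, (1,))
(5, 0, R4, (0, 1))
(7, 0, R7, (1,))
(8, 0, R1, (0, 1))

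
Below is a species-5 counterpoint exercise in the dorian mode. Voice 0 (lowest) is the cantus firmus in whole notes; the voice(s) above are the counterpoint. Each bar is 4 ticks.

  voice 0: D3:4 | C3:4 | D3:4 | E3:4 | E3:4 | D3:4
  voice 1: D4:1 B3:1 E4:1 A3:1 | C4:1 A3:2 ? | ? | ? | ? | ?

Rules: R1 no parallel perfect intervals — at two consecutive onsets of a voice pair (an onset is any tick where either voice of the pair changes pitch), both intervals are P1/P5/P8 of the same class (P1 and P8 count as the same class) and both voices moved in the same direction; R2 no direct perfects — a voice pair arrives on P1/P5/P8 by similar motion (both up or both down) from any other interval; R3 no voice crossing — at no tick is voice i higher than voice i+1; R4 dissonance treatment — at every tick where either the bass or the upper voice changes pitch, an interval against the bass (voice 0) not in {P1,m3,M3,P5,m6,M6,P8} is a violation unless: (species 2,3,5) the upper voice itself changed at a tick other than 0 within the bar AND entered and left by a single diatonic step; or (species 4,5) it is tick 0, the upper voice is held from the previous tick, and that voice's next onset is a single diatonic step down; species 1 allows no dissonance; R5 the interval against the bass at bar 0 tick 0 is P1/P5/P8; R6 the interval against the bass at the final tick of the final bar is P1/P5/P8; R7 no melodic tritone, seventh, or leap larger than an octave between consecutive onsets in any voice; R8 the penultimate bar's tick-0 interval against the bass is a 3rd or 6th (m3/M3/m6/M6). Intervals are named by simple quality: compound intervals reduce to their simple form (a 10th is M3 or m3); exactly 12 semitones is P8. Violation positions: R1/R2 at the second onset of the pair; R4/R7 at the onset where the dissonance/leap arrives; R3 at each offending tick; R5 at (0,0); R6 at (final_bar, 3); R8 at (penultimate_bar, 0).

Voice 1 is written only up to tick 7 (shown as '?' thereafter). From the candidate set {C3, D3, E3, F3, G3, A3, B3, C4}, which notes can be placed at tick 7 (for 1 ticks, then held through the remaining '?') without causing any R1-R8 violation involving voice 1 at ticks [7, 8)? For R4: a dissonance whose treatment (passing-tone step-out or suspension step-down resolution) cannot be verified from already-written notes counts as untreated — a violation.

{A3, C3, C4, E3, G3}

C3: legal
D3: violates R4
E3: legal
F3: violates R4
G3: legal
A3: legal
B3: violates R4
C4: legal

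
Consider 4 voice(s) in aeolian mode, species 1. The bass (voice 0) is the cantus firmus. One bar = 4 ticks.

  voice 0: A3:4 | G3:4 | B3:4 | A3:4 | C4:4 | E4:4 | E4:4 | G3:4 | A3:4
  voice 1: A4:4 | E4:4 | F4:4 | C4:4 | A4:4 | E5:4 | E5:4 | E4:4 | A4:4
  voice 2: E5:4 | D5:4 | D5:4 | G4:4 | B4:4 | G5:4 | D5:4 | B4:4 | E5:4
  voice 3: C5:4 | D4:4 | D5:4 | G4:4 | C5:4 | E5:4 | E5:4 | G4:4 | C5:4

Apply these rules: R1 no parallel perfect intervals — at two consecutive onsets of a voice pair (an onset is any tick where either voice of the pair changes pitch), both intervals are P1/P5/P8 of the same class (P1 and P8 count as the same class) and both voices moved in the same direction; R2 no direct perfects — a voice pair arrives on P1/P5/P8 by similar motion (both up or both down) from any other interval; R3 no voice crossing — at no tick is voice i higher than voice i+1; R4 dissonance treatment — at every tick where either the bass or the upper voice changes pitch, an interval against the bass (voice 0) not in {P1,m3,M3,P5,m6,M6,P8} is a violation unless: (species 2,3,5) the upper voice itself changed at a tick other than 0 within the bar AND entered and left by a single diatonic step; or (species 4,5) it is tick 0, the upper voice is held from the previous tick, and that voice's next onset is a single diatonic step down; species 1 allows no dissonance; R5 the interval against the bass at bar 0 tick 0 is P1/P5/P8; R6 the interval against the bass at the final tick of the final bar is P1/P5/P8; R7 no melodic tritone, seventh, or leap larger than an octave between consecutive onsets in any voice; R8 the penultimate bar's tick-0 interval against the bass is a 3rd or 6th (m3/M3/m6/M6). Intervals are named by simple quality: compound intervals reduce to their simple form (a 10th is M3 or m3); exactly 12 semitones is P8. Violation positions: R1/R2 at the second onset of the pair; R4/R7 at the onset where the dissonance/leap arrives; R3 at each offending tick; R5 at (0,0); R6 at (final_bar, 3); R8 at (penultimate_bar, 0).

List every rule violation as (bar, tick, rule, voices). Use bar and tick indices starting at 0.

bar 0: v0=A3 v1=A4 v2=E5 v3=C5 downbeat m3
bar 1: v0=G3 v1=E4 v2=D5 v3=D4 downbeat P5
bar 2: v0=B3 v1=F4 v2=D5 v3=D5 downbeat m3
bar 3: v0=A3 v1=C4 v2=G4 v3=G4 downbeat m7
bar 4: v0=C4 v1=A4 v2=B4 v3=C5 downbeat P8
bar 5: v0=E4 v1=E5 v2=G5 v3=E5 downbeat P8
bar 6: v0=E4 v1=E5 v2=D5 v3=E5 downbeat P8
bar 7: v0=G3 v1=E4 v2=B4 v3=G4 downbeat P8
bar 8: v0=A3 v1=A4 v2=E5 v3=C5 downbeat m3
  -> R3 @ bar 0 tick 0 v(2, 3): E5 above C5
  -> R5 @ bar 0 tick 0 v(0, 3): opens on m3
  -> R3 @ bar 0 tick 1 v(2, 3): E5 above C5
  -> R3 @ bar 0 tick 2 v(2, 3): E5 above C5
  -> R3 @ bar 0 tick 3 v(2, 3): E5 above C5
  -> R1 @ bar 1 tick 0 v(0, 2): A3/E5 P5 -> G3/D5 P5 similar
  -> R2 @ bar 1 tick 0 v(0, 3): A3/C5 m3 -> G3/D4 P5 similar
  -> R2 @ bar 1 tick 0 v(2, 3): E5/C5 M3 -> D5/D4 P8 similar
  -> R3 @ bar 1 tick 0 v(2, 3): D5 above D4
  -> R7 @ bar 1 tick 0 v(3,): C5->D4 leap 10st
  -> R3 @ bar 1 tick 1 v(2, 3): D5 above D4
  -> R3 @ bar 1 tick 2 v(2, 3): D5 above D4
  -> R3 @ bar 1 tick 3 v(2, 3): D5 above D4
  -> R4 @ bar 2 tick 0 v(0, 1): B3/F4 TT untreated
  -> R1 @ bar 3 tick 0 v(2, 3): D5/D5 P1 -> G4/G4 P1 similar
  -> R2 @ bar 3 tick 0 v(1, 2): F4/D5 M6 -> C4/G4 P5 similar
  -> R2 @ bar 3 tick 0 v(1, 3): F4/D5 M6 -> C4/G4 P5 similar
  -> R4 @ bar 3 tick 0 v(0, 2): A3/G4 m7 untreated
  -> R4 @ bar 3 tick 0 v(0, 3): A3/G4 m7 untreated
  -> R2 @ bar 4 tick 0 v(0, 3): A3/G4 m7 -> C4/C5 P8 similar
  -> R4 @ bar 4 tick 0 v(0, 2): C4/B4 M7 untreated
  -> R1 @ bar 5 tick 0 v(0, 3): C4/C5 P8 -> E4/E5 P8 similar
  -> R2 @ bar 5 tick 0 v(0, 1): C4/A4 M6 -> E4/E5 P8 similar
  -> R2 @ bar 5 tick 0 v(1, 3): A4/C5 m3 -> E5/E5 P1 similar
  -> R3 @ bar 5 tick 0 v(2, 3): G5 above E5
  -> R3 @ bar 5 tick 1 v(2, 3): G5 above E5
  -> R3 @ bar 5 tick 2 v(2, 3): G5 above E5
  -> R3 @ bar 5 tick 3 v(2, 3): G5 above E5
  -> R3 @ bar 6 tick 0 v(1, 2): E5 above D5
  -> R4 @ bar 6 tick 0 v(0, 2): E4/D5 m7 untreated
  -> R3 @ bar 6 tick 1 v(1, 2): E5 above D5
  -> R3 @ bar 6 tick 2 v(1, 2): E5 above D5
  -> R3 @ bar 6 tick 3 v(1, 2): E5 above D5
  -> R1 @ bar 7 tick 0 v(0, 3): E4/E5 P8 -> G3/G4 P8 similar
  -> R2 @ bar 7 tick 0 v(1, 2): E5/D5 M2 -> E4/B4 P5 similar
  -> R3 @ bar 7 tick 0 v(2, 3): B4 above G4
  -> R8 @ bar 7 tick 0 v(0, 3): penult P8 not 3rd/6th
  -> R3 @ bar 7 tick 1 v(2, 3): B4 above G4
  -> R3 @ bar 7 tick 2 v(2, 3): B4 above G4
  -> R3 @ bar 7 tick 3 v(2, 3): B4 above G4
  -> R1 @ bar 8 tick 0 v(1, 2): E4/B4 P5 -> A4/E5 P5 similar
  -> R2 @ bar 8 tick 0 v(0, 1): G3/E4 M6 -> A3/A4 P8 similar
  -> R2 @ bar 8 tick 0 v(0, 2): G3/B4 M3 -> A3/E5 P5 similar
  -> R3 @ bar 8 tick 0 v(2, 3): E5 above C5
  -> R3 @ bar 8 tick 1 v(2, 3): E5 above C5
  -> R3 @ bar 8 tick 2 v(2, 3): E5 above C5
  -> R3 @ bar 8 tick 3 v(2, 3): E5 above C5
  -> R6 @ bar 8 tick 3 v(0, 3): closes on m3

(0, 0, R3, (2, 3))
(0, 0, R5, (0, 3))
(0, 1, R3, (2, 3))
(0, 2, R3, (2, 3))
(0, 3, R3, (2, 3))
(1, 0, R1, (0, 2))
(1, 0, R2, (0, 3))
(1, 0, R2, (2, 3))
(1, 0, R3, (2, 3))
(1, 0, R7, (3,))
(1, 1, R3, (2, 3))
(1, 2, R3, (2, 3))
(1, 3, R3, (2, 3))
(2, 0, R4, (0, 1))
(3, 0, R1, (2, 3))
(3, 0, R2, (1, 2))
(3, 0, R2, (1, 3))
(3, 0, R4, (0, 2))
(3, 0, R4, (0, 3))
(4, 0, R2, (0, 3))
(4, 0, R4, (0, 2))
(5, 0, R1, (0, 3))
(5, 0, R2, (0, 1))
(5, 0, R2, (1, 3))
(5, 0, R3, (2, 3))
(5, 1, R3, (2, 3))
(5, 2, R3, (2, 3))
(5, 3, R3, (2, 3))
(6, 0, R3, (1, 2))
(6, 0, R4, (0, 2))
(6, 1, R3, (1, 2))
(6, 2, R3, (1, 2))
(6, 3, R3, (1, 2))
(7, 0, R1, (0, 3))
(7, 0, R2, (1, 2))
(7, 0, R3, (2, 3))
(7, 0, R8, (0, 3))
(7, 1, R3, (2, 3))
(7, 2, R3, (2, 3))
(7, 3, R3, (2, 3))
(8, 0, R1, (1, 2))
(8, 0, R2, (0, 1))
(8, 0, R2, (0, 2))
(8, 0, R3, (2, 3))
(8, 1, R3, (2, 3))
(8, 2, R3, (2, 3))
(8, 3, R3, (2, 3))
(8, 3, R6, (0, 3))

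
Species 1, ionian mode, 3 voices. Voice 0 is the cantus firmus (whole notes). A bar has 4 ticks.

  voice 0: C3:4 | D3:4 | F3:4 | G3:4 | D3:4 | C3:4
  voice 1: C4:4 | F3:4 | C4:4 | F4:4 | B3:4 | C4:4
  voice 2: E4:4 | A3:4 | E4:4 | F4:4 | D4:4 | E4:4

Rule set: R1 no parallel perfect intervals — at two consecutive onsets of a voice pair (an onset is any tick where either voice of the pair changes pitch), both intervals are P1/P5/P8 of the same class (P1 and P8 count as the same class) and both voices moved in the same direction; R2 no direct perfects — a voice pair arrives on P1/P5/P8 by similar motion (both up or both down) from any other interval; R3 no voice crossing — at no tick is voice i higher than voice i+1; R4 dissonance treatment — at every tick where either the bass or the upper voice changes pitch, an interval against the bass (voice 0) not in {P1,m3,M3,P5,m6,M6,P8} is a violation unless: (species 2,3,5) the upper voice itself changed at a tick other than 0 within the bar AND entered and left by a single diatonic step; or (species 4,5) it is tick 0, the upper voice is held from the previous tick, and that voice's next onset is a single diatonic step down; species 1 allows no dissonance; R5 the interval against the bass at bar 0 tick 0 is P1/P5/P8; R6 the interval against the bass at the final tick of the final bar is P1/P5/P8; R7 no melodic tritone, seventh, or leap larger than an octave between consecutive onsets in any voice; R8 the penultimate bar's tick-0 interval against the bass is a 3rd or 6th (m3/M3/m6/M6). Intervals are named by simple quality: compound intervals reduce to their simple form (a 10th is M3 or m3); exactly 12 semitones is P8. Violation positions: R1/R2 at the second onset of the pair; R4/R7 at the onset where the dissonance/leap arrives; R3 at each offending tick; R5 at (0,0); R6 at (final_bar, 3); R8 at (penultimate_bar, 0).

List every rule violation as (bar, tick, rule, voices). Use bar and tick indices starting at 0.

bar 0: v0=C3 v1=C4 v2=E4 downbeat M3
bar 1: v0=D3 v1=F3 v2=A3 downbeat P5
bar 2: v0=F3 v1=C4 v2=E4 downbeat M7
bar 3: v0=G3 v1=F4 v2=F4 downbeat m7
bar 4: v0=D3 v1=B3 v2=D4 downbeat P8
bar 5: v0=C3 v1=C4 v2=E4 downbeat M3
  -> R5 @ bar 0 tick 0 v(0, 2): opens on M3
  -> R2 @ bar 2 tick 0 v(0, 1): D3/F3 m3 -> F3/C4 P5 similar
  -> R4 @ bar 2 tick 0 v(0, 2): F3/E4 M7 untreated
  -> R2 @ bar 3 tick 0 v(1, 2): C4/E4 M3 -> F4/F4 P1 similar
  -> R4 @ bar 3 tick 0 v(0, 1): G3/F4 m7 untreated
  -> R4 @ bar 3 tick 0 v(0, 2): G3/F4 m7 untreated
  -> R2 @ bar 4 tick 0 v(0, 2): G3/F4 m7 -> D3/D4 P8 similar
  -> R7 @ bar 4 tick 0 v(1,): F4->B3 leap 6st
  -> R8 @ bar 4 tick 0 v(0, 2): penult P8 not 3rd/6th
  -> R6 @ bar 5 tick 3 v(0, 2): closes on M3

(0, 0, R5, (0, 2))
(2, 0, R2, (0, 1))
(2, 0, R4, (0, 2))
(3, 0, R2, (1, 2))
(3, 0, R4, (0, 1))
(3, 0, R4, (0, 2))
(4, 0, R2, (0, 2))
(4, 0, R7, (1,))
(4, 0, R8, (0, 2))
(5, 3, R6, (0, 2))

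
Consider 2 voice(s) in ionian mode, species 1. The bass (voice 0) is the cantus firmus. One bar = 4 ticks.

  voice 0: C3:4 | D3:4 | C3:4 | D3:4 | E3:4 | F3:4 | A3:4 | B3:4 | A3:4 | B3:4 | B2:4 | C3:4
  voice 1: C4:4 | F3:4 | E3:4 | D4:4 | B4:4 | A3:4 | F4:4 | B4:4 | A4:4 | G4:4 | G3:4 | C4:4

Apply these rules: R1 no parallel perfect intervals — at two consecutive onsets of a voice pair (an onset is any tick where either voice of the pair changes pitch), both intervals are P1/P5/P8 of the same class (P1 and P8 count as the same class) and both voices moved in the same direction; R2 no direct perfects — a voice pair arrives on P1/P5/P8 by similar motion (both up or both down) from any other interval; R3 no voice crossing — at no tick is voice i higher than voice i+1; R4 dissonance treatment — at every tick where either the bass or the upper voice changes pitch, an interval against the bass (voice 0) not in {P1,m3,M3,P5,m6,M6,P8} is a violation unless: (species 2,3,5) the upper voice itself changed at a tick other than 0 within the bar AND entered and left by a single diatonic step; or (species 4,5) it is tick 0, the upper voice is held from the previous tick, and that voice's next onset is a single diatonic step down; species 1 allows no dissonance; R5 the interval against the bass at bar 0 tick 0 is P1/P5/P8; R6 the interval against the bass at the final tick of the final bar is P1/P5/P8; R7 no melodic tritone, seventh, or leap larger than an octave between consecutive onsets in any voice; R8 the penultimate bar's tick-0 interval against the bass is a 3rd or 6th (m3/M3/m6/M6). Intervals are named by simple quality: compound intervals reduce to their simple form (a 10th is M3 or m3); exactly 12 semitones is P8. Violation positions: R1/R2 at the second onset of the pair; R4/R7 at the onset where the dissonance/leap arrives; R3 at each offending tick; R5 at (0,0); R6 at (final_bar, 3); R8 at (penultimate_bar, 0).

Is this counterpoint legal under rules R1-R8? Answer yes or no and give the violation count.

bar 0: v0=C3 v1=C4 (P8)
bar 1: v0=D3 v1=F3 (m3)
bar 2: v0=C3 v1=E3 (M3)
bar 3: v0=D3 v1=D4 (P8)
bar 4: v0=E3 v1=B4 (P5)
bar 5: v0=F3 v1=A3 (M3)
bar 6: v0=A3 v1=F4 (m6)
bar 7: v0=B3 v1=B4 (P8)
bar 8: v0=A3 v1=A4 (P8)
bar 9: v0=B3 v1=G4 (m6)
bar 10: v0=B2 v1=G3 (m6)
bar 11: v0=C3 v1=C4 (P8)
  R2 @ bar3.0: C3/E3 M3 -> D3/D4 P8 similar
  R7 @ bar3.0: E3->D4 leap 10st
  R2 @ bar4.0: D3/D4 P8 -> E3/B4 P5 similar
  R7 @ bar5.0: B4->A3 leap 14st
  R2 @ bar7.0: A3/F4 m6 -> B3/B4 P8 similar
  R7 @ bar7.0: F4->B4 leap 6st
  R1 @ bar8.0: B3/B4 P8 -> A3/A4 P8 similar
  R2 @ bar11.0: B2/G3 m6 -> C3/C4 P8 similar

No (8 violations)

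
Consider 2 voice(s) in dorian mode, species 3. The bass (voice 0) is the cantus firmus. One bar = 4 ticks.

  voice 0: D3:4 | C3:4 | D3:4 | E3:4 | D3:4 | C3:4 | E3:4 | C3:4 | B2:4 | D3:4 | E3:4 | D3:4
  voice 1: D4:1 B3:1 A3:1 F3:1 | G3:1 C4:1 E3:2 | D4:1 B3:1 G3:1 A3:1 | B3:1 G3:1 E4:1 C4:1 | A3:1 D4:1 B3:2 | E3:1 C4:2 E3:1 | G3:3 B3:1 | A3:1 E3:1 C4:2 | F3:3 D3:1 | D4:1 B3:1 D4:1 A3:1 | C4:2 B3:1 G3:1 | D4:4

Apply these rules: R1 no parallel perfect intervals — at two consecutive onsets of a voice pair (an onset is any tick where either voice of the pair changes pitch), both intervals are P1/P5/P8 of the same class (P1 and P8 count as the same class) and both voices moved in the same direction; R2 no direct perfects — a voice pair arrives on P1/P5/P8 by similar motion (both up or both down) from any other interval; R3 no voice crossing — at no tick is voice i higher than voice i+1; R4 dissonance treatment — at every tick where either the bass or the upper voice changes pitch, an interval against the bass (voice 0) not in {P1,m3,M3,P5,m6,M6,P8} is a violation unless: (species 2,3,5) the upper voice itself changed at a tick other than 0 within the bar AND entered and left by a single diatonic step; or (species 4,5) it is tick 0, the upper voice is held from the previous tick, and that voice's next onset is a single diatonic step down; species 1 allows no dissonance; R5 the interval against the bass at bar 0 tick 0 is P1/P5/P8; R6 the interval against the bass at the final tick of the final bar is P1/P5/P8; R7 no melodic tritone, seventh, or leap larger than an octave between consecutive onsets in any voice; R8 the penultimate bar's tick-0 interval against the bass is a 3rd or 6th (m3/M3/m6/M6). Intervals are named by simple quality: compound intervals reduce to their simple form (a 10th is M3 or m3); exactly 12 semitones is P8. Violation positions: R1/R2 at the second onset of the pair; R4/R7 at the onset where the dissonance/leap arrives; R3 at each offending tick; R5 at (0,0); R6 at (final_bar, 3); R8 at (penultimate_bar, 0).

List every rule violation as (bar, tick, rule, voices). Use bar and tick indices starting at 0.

(2, 0, R2, (0, 1))
(2, 0, R7, (1,))
(2, 2, R4, (0, 1))
(3, 0, R1, (0, 1))
(4, 0, R2, (0, 1))
(8, 0, R4, (0, 1))
(9, 0, R2, (0, 1))

bar 0: v0=D3 v1=D4 downbeat P8
bar 1: v0=C3 v1=G3 downbeat P5
bar 2: v0=D3 v1=D4 downbeat P8
bar 3: v0=E3 v1=B3 downbeat P5
bar 4: v0=D3 v1=A3 downbeat P5
bar 5: v0=C3 v1=E3 downbeat M3
bar 6: v0=E3 v1=G3 downbeat m3
bar 7: v0=C3 v1=A3 downbeat M6
bar 8: v0=B2 v1=F3 downbeat TT
bar 9: v0=D3 v1=D4 downbeat P8
bar 10: v0=E3 v1=C4 downbeat m6
bar 11: v0=D3 v1=D4 downbeat P8
  -> R2 @ bar 2 tick 0 v(0, 1): C3/E3 M3 -> D3/D4 P8 similar
  -> R7 @ bar 2 tick 0 v(1,): E3->D4 leap 10st
  -> R4 @ bar 2 tick 2 v(0, 1): D3/G3 P4 untreated
  -> R1 @ bar 3 tick 0 v(0, 1): D3/A3 P5 -> E3/B3 P5 similar
  -> R2 @ bar 4 tick 0 v(0, 1): E3/C4 m6 -> D3/A3 P5 similar
  -> R4 @ bar 8 tick 0 v(0, 1): B2/F3 TT untreated
  -> R2 @ bar 9 tick 0 v(0, 1): B2/D3 m3 -> D3/D4 P8 similar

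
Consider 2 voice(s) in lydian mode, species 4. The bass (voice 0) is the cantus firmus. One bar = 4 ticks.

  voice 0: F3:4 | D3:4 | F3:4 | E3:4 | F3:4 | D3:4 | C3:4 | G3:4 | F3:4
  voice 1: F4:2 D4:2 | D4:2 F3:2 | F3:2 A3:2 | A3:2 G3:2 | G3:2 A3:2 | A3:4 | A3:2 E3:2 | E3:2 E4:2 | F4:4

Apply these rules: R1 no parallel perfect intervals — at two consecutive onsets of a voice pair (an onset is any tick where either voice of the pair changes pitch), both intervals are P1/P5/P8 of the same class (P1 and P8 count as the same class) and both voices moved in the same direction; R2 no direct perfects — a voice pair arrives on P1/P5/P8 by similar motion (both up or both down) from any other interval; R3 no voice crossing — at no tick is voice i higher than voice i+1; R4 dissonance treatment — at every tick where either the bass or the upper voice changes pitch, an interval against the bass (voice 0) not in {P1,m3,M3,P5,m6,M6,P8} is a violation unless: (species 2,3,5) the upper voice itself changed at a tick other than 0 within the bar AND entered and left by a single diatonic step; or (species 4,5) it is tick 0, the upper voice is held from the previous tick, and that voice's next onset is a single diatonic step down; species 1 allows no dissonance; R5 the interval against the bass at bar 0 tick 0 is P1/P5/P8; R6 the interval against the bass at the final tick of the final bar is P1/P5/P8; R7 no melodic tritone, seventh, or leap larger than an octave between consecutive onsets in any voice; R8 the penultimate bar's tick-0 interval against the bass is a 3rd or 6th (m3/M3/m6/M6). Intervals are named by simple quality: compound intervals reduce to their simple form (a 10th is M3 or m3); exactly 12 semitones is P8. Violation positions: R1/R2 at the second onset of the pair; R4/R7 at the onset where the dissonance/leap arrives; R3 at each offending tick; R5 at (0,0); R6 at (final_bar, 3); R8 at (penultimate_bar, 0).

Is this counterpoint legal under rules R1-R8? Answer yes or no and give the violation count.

bar 0: v0=F3 v1=F4 (P8)
bar 1: v0=D3 v1=D4 (P8)
bar 2: v0=F3 v1=F3 (P1)
bar 3: v0=E3 v1=A3 (P4)
bar 4: v0=F3 v1=G3 (M2)
bar 5: v0=D3 v1=A3 (P5)
bar 6: v0=C3 v1=A3 (M6)
bar 7: v0=G3 v1=E3 (m3)
bar 8: v0=F3 v1=F4 (P8)
  R4 @ bar4.0: F3/G3 M2 untreated
  R3 @ bar7.0: G3 above E3
  R3 @ bar7.1: G3 above E3

No (3 violations)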